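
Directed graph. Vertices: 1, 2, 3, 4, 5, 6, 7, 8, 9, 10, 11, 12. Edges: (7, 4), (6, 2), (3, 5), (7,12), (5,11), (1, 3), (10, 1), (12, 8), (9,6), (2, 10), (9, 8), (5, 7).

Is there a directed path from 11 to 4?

No

11 has no outgoing edges, so nothing is reachable from it.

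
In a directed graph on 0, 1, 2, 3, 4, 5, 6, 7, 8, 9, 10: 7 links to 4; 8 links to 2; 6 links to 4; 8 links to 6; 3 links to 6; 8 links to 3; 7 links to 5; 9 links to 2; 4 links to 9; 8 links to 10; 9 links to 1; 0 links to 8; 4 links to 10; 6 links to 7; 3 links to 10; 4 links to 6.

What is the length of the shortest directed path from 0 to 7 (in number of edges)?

Distance 0: 0.
Distance 1: 8.
Distance 2: 2, 3, 6, 10.
Distance 3: 4, 7 — contains 7.

3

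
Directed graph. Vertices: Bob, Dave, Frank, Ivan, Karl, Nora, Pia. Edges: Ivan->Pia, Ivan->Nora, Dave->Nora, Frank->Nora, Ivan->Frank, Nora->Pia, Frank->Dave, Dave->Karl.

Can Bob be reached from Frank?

No

Explore from Frank.
Distance 1: reach Dave, Nora.
Distance 2: reach Karl, Pia.
The search from Frank is exhausted; no directed path reaches Bob.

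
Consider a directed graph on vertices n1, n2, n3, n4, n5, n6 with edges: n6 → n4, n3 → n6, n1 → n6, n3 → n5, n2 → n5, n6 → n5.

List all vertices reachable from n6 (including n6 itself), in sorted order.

n4, n5, n6

Start at n6.
Its neighbours: n4, n5.
Nothing further is reachable.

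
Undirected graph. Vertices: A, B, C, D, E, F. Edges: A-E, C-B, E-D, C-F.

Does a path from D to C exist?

No

Explore from D.
Distance 1: reach E.
Distance 2: reach A.
The search is exhausted without reaching C; it lies in a different component.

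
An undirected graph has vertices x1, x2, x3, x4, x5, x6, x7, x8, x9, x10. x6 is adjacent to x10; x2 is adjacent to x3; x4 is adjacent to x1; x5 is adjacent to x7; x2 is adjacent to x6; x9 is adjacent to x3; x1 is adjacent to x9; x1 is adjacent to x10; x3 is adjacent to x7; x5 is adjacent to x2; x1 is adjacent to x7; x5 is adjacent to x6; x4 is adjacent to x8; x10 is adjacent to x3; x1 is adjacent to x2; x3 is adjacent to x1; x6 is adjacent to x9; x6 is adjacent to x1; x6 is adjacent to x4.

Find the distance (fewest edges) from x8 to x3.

3

Distance 0: x8.
Distance 1: x4.
Distance 2: x1, x6.
Distance 3: x2, x3, x5, x7, x9, x10 — contains x3.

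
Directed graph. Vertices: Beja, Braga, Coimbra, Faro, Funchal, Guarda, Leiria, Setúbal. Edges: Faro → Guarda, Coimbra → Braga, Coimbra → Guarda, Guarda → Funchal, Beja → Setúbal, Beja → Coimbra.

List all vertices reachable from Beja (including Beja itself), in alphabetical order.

Start at Beja.
Its neighbours: Coimbra, Setúbal.
Then their neighbours: Braga, Guarda.
Then next layer: Funchal.
Nothing further is reachable.

Beja, Braga, Coimbra, Funchal, Guarda, Setúbal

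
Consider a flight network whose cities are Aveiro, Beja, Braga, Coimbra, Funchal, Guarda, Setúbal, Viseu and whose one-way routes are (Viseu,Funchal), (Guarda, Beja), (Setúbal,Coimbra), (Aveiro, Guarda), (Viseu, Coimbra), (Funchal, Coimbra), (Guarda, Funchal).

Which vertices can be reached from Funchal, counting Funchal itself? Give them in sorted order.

Start at Funchal.
Its neighbours: Coimbra.
Nothing further is reachable.

Coimbra, Funchal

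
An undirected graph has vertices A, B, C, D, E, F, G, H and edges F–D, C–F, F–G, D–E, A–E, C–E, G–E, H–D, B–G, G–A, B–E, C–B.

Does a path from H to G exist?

Explore from H.
Distance 1: reach D.
Distance 2: reach E, F.
Distance 3: reach A, B, C, G.
Found G.

Yes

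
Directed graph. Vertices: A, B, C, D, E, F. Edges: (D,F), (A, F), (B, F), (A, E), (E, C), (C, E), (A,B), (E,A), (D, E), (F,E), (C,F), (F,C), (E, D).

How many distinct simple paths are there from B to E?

2

B→F→C→E
B→F→E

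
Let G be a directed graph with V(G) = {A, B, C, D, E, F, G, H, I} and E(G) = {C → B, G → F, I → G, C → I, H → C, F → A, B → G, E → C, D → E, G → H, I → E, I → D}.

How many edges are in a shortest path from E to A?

Distance 0: E.
Distance 1: C.
Distance 2: B, I.
Distance 3: D, G.
Distance 4: F, H.
Distance 5: A — contains A.

5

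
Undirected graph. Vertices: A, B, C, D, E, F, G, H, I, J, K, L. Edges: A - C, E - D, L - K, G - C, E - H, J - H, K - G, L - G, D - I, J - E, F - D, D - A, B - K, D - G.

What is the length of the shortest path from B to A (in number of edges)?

4

Distance 0: B.
Distance 1: K.
Distance 2: G, L.
Distance 3: C, D.
Distance 4: A, E, F, I — contains A.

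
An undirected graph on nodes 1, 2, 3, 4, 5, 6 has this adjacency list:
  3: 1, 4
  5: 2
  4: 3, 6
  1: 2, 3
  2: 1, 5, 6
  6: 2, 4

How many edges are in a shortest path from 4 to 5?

3

Distance 0: 4.
Distance 1: 3, 6.
Distance 2: 1, 2.
Distance 3: 5 — contains 5.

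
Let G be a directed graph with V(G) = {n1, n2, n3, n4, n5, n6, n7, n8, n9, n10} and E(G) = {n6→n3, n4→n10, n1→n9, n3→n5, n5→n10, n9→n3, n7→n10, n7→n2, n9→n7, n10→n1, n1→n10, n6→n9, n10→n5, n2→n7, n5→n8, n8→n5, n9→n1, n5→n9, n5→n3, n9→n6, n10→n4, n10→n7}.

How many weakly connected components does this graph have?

1

From n1: component {n1, n2, n3, n4, n5, n6, n7, n8, n9, n10}.
That's 1 component.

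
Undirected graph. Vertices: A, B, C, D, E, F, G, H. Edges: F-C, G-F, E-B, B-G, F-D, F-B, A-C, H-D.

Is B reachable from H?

Explore from H.
Distance 1: reach D.
Distance 2: reach F.
Distance 3: reach B, C, G.
Found B.

Yes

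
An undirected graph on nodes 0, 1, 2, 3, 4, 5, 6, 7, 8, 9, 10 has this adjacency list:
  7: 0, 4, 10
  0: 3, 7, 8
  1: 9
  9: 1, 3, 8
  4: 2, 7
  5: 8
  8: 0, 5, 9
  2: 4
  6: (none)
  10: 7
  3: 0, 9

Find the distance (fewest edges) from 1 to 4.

Distance 0: 1.
Distance 1: 9.
Distance 2: 3, 8.
Distance 3: 0, 5.
Distance 4: 7.
Distance 5: 4, 10 — contains 4.

5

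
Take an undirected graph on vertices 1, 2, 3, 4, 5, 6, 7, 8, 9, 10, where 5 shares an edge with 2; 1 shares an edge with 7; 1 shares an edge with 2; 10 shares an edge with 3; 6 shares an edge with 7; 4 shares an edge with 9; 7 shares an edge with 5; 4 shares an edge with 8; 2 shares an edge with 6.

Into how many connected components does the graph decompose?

From 1: component {1, 2, 5, 6, 7}.
From 3: component {3, 10}.
From 4: component {4, 8, 9}.
That's 3 components.

3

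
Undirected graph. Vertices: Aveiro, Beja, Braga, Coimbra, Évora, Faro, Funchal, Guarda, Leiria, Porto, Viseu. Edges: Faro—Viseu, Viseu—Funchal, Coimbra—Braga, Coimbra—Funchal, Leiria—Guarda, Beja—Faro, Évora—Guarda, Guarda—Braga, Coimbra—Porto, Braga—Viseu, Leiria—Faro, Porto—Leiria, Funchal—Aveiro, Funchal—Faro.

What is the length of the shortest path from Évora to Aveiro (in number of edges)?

Distance 0: Évora.
Distance 1: Guarda.
Distance 2: Braga, Leiria.
Distance 3: Coimbra, Faro, Porto, Viseu.
Distance 4: Beja, Funchal.
Distance 5: Aveiro — contains Aveiro.

5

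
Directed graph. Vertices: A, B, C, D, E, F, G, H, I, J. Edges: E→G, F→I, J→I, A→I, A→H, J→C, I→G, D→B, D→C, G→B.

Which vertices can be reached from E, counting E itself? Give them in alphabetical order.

Start at E.
Its neighbours: G.
Then their neighbours: B.
Nothing further is reachable.

B, E, G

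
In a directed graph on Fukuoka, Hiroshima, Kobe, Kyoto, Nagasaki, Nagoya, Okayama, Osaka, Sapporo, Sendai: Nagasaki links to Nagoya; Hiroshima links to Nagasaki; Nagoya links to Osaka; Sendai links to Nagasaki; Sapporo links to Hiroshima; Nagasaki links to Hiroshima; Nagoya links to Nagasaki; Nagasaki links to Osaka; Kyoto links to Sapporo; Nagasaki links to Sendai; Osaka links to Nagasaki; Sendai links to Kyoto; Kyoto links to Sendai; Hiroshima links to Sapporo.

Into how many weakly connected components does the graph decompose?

4

From Fukuoka: component {Fukuoka}.
From Hiroshima: component {Hiroshima, Kyoto, Nagasaki, Nagoya, Osaka, Sapporo, Sendai}.
From Kobe: component {Kobe}.
From Okayama: component {Okayama}.
That's 4 components.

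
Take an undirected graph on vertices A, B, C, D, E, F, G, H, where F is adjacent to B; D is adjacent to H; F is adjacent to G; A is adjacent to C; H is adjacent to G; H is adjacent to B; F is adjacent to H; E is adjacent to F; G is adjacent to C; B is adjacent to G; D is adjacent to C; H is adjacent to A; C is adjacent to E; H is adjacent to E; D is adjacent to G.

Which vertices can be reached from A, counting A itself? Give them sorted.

A, B, C, D, E, F, G, H

Start at A.
Its neighbours: C, H.
Then their neighbours: B, D, E, F, G.
Every vertex is now reached.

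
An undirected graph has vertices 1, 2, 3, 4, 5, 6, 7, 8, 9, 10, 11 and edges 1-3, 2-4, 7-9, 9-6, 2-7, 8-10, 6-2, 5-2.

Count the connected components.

4

From 1: component {1, 3}.
From 2: component {2, 4, 5, 6, 7, 9}.
From 8: component {8, 10}.
From 11: component {11}.
That's 4 components.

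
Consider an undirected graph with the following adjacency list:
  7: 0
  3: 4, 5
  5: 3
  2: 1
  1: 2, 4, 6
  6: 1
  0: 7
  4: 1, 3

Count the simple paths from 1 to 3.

1

1–4–3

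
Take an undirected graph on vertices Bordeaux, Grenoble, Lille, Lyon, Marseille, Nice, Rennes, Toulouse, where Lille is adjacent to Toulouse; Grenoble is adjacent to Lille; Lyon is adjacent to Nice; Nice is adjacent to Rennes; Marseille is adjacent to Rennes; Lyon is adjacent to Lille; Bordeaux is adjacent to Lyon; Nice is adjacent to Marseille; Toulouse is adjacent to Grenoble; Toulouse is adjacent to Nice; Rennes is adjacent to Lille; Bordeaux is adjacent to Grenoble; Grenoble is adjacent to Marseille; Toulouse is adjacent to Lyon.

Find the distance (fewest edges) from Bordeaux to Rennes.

3

Distance 0: Bordeaux.
Distance 1: Grenoble, Lyon.
Distance 2: Lille, Marseille, Nice, Toulouse.
Distance 3: Rennes — contains Rennes.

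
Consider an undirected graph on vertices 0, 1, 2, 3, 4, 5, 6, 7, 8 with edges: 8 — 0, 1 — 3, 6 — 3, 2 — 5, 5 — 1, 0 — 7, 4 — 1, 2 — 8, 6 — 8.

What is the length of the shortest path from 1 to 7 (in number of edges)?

Distance 0: 1.
Distance 1: 3, 4, 5.
Distance 2: 2, 6.
Distance 3: 8.
Distance 4: 0.
Distance 5: 7 — contains 7.

5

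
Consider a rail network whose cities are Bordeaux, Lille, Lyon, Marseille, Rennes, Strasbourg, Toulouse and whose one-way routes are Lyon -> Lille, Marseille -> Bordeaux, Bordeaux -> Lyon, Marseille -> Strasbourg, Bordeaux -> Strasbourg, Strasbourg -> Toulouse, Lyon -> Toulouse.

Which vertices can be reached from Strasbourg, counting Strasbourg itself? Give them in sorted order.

Start at Strasbourg.
Its neighbours: Toulouse.
Nothing further is reachable.

Strasbourg, Toulouse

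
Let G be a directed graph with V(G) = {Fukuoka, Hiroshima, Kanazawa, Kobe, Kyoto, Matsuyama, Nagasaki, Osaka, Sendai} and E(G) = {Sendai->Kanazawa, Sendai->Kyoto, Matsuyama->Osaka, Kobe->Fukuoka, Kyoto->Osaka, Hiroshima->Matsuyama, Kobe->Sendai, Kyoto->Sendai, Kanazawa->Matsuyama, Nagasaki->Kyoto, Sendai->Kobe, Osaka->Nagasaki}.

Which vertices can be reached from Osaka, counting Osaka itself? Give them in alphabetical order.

Start at Osaka.
Its neighbours: Nagasaki.
Then their neighbours: Kyoto.
Then next layer: Sendai.
Then next layer: Kanazawa, Kobe.
Then next layer: Fukuoka, Matsuyama.
Nothing further is reachable.

Fukuoka, Kanazawa, Kobe, Kyoto, Matsuyama, Nagasaki, Osaka, Sendai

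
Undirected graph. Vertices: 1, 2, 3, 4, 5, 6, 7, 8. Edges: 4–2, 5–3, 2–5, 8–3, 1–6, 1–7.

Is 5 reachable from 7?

No

Explore from 7.
Distance 1: reach 1.
Distance 2: reach 6.
The search is exhausted without reaching 5; it lies in a different component.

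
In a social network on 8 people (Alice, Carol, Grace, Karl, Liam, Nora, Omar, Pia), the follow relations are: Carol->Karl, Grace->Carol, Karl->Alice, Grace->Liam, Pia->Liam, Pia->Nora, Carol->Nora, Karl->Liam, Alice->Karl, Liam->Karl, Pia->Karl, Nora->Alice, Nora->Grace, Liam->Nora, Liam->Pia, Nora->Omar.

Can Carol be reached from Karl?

Yes

Explore from Karl.
Distance 1: reach Alice, Liam.
Distance 2: reach Nora, Pia.
Distance 3: reach Grace, Omar.
Distance 4: reach Carol.
Found Carol.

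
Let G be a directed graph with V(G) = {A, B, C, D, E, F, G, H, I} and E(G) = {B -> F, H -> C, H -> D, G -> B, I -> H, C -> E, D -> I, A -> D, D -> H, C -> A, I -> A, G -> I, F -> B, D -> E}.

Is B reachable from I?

Explore from I.
Distance 1: reach A, H.
Distance 2: reach C, D.
Distance 3: reach E.
The search from I is exhausted; no directed path reaches B.

No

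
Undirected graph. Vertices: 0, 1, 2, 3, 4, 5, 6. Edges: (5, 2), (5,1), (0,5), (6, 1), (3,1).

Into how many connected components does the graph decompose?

2

From 0: component {0, 1, 2, 3, 5, 6}.
From 4: component {4}.
That's 2 components.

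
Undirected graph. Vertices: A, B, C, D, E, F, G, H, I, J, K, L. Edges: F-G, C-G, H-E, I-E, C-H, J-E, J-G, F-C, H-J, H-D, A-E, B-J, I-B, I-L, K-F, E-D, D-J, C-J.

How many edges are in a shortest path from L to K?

6

Distance 0: L.
Distance 1: I.
Distance 2: B, E.
Distance 3: A, D, H, J.
Distance 4: C, G.
Distance 5: F.
Distance 6: K — contains K.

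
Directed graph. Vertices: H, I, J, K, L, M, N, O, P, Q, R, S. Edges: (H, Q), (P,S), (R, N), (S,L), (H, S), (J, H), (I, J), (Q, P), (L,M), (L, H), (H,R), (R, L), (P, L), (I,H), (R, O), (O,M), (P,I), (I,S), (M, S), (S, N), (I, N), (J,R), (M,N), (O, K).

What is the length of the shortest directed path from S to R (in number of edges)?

3

Distance 0: S.
Distance 1: L, N.
Distance 2: H, M.
Distance 3: Q, R — contains R.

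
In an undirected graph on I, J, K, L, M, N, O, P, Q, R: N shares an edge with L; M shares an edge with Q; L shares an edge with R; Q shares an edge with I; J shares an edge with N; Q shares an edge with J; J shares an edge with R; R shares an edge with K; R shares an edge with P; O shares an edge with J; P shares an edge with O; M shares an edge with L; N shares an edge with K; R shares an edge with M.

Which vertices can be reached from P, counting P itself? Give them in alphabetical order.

Start at P.
Its neighbours: O, R.
Then their neighbours: J, K, L, M.
Then next layer: N, Q.
Then next layer: I.
Every vertex is now reached.

I, J, K, L, M, N, O, P, Q, R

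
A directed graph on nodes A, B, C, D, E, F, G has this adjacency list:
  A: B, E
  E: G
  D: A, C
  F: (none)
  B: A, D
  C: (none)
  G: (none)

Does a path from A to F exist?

Explore from A.
Distance 1: reach B, E.
Distance 2: reach D, G.
Distance 3: reach C.
The search from A is exhausted; no directed path reaches F.

No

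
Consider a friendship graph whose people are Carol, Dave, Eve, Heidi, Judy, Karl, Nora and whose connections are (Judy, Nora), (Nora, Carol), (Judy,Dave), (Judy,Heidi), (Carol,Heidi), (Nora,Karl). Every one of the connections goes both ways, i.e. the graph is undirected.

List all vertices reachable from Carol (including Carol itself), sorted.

Carol, Dave, Heidi, Judy, Karl, Nora

Start at Carol.
Its neighbours: Heidi, Nora.
Then their neighbours: Judy, Karl.
Then next layer: Dave.
Nothing further is reachable.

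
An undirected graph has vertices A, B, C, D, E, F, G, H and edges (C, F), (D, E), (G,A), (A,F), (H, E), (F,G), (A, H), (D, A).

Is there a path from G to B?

Explore from G.
Distance 1: reach A, F.
Distance 2: reach C, D, H.
Distance 3: reach E.
The search is exhausted without reaching B; it lies in a different component.

No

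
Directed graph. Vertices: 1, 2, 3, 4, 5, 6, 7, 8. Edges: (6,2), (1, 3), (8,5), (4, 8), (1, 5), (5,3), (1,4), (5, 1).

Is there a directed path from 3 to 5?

No

3 has no outgoing edges, so nothing is reachable from it.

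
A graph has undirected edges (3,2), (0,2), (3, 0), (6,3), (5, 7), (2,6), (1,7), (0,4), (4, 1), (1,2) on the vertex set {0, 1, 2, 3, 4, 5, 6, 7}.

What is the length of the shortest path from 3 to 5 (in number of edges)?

4

Distance 0: 3.
Distance 1: 0, 2, 6.
Distance 2: 1, 4.
Distance 3: 7.
Distance 4: 5 — contains 5.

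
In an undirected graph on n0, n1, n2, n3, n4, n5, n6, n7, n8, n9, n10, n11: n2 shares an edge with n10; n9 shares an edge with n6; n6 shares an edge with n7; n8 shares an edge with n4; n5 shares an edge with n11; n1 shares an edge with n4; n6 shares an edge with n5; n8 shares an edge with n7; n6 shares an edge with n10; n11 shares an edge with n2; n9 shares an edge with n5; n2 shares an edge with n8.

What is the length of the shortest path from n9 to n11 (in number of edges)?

2

Distance 0: n9.
Distance 1: n5, n6.
Distance 2: n7, n10, n11 — contains n11.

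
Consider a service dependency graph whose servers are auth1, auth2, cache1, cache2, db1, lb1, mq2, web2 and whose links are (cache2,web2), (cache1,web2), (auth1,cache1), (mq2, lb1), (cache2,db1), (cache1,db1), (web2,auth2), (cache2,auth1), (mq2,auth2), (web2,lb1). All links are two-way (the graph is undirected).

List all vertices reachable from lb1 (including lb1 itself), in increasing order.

auth1, auth2, cache1, cache2, db1, lb1, mq2, web2

Start at lb1.
Its neighbours: mq2, web2.
Then their neighbours: auth2, cache1, cache2.
Then next layer: auth1, db1.
Every vertex is now reached.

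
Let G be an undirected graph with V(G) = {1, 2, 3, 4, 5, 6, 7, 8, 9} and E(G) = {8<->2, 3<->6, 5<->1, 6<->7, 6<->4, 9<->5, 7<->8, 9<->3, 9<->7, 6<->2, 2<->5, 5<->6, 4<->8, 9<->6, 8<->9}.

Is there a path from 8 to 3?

Yes

Explore from 8.
Distance 1: reach 2, 4, 7, 9.
Distance 2: reach 3, 5, 6.
Found 3.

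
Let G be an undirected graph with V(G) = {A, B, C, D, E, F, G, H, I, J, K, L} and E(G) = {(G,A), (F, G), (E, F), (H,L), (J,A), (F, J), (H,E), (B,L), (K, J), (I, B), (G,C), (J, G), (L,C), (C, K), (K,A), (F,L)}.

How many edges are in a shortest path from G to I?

4

Distance 0: G.
Distance 1: A, C, F, J.
Distance 2: E, K, L.
Distance 3: B, H.
Distance 4: I — contains I.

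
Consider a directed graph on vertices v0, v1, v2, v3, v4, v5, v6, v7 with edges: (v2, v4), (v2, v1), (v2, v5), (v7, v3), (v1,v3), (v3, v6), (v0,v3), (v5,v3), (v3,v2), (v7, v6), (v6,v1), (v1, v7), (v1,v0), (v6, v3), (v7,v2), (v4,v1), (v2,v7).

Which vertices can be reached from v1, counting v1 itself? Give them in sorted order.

v0, v1, v2, v3, v4, v5, v6, v7

Start at v1.
Its neighbours: v0, v3, v7.
Then their neighbours: v2, v6.
Then next layer: v4, v5.
Every vertex is now reached.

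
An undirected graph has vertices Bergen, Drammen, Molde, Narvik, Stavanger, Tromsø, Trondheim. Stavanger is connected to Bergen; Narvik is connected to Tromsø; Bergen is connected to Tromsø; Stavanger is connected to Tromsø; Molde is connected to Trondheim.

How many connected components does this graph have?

3

From Bergen: component {Bergen, Narvik, Stavanger, Tromsø}.
From Drammen: component {Drammen}.
From Molde: component {Molde, Trondheim}.
That's 3 components.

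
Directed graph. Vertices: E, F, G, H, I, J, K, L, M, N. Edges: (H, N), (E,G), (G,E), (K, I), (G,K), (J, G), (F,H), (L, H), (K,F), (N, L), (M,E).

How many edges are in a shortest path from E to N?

5

Distance 0: E.
Distance 1: G.
Distance 2: K.
Distance 3: F, I.
Distance 4: H.
Distance 5: N — contains N.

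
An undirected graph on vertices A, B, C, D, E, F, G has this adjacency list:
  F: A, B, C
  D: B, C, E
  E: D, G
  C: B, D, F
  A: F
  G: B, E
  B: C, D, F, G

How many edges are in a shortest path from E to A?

Distance 0: E.
Distance 1: D, G.
Distance 2: B, C.
Distance 3: F.
Distance 4: A — contains A.

4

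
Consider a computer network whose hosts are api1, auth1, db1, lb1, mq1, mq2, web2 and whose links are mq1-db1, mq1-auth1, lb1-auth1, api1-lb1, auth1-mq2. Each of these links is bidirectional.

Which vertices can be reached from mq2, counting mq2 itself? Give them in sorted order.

api1, auth1, db1, lb1, mq1, mq2

Start at mq2.
Its neighbours: auth1.
Then their neighbours: lb1, mq1.
Then next layer: api1, db1.
Nothing further is reachable.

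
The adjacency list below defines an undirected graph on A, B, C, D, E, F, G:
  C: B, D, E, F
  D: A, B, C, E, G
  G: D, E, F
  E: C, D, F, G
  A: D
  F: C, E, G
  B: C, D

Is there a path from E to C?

Yes

Explore from E.
Distance 1: reach C, D, F, G.
Found C.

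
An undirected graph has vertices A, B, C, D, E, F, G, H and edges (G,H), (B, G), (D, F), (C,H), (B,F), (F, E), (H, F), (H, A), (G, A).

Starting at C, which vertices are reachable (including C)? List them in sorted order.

Start at C.
Its neighbours: H.
Then their neighbours: A, F, G.
Then next layer: B, D, E.
Every vertex is now reached.

A, B, C, D, E, F, G, H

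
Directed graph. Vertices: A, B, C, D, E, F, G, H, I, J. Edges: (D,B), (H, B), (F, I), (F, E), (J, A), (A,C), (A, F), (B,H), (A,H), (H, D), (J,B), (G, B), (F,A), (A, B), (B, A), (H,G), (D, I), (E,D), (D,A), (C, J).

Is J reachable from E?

Explore from E.
Distance 1: reach D.
Distance 2: reach A, B, I.
Distance 3: reach C, F, H.
Distance 4: reach G, J.
Found J.

Yes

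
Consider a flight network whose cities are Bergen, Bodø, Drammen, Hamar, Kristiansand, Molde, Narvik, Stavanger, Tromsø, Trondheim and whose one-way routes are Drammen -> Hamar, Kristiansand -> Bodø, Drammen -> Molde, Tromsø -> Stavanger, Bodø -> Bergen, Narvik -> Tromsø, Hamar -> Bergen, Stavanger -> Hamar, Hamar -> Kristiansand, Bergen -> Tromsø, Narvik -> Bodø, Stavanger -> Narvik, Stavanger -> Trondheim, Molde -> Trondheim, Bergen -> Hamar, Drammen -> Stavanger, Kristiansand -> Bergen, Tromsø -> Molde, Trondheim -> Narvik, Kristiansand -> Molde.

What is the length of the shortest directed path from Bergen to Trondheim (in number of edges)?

3

Distance 0: Bergen.
Distance 1: Hamar, Tromsø.
Distance 2: Kristiansand, Molde, Stavanger.
Distance 3: Bodø, Narvik, Trondheim — contains Trondheim.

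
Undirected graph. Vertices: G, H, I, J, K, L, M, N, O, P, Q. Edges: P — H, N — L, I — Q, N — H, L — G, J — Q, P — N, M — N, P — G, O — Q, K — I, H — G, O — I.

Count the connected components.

From G: component {G, H, L, M, N, P}.
From I: component {I, J, K, O, Q}.
That's 2 components.

2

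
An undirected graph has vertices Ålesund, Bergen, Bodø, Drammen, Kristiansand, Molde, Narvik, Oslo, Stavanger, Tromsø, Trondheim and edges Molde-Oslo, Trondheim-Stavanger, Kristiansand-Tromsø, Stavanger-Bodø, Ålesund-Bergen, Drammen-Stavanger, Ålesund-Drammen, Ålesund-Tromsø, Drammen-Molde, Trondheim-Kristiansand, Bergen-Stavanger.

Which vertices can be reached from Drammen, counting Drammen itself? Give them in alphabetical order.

Start at Drammen.
Its neighbours: Ålesund, Molde, Stavanger.
Then their neighbours: Bergen, Bodø, Oslo, Tromsø, Trondheim.
Then next layer: Kristiansand.
Nothing further is reachable.

Ålesund, Bergen, Bodø, Drammen, Kristiansand, Molde, Oslo, Stavanger, Tromsø, Trondheim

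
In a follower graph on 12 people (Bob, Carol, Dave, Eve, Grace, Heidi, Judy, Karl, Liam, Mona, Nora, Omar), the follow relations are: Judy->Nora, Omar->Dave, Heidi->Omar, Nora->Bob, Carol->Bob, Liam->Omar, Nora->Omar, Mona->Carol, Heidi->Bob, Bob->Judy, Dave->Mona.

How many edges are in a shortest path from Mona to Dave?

6

Distance 0: Mona.
Distance 1: Carol.
Distance 2: Bob.
Distance 3: Judy.
Distance 4: Nora.
Distance 5: Omar.
Distance 6: Dave — contains Dave.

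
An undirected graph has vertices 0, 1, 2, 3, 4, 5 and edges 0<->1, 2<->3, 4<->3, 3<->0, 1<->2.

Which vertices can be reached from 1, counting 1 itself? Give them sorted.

Start at 1.
Its neighbours: 0, 2.
Then their neighbours: 3.
Then next layer: 4.
Nothing further is reachable.

0, 1, 2, 3, 4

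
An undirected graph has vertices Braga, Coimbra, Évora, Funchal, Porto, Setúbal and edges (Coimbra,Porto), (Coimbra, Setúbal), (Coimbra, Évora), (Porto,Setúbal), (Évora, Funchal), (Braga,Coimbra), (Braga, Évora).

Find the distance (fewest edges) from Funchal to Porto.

Distance 0: Funchal.
Distance 1: Évora.
Distance 2: Braga, Coimbra.
Distance 3: Porto, Setúbal — contains Porto.

3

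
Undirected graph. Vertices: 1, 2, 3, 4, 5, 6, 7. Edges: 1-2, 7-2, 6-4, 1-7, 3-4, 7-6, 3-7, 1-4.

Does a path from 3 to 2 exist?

Explore from 3.
Distance 1: reach 4, 7.
Distance 2: reach 1, 2, 6.
Found 2.

Yes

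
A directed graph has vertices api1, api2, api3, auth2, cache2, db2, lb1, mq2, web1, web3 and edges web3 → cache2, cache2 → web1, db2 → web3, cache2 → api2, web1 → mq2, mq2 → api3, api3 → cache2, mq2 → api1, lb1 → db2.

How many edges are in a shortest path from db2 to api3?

5

Distance 0: db2.
Distance 1: web3.
Distance 2: cache2.
Distance 3: api2, web1.
Distance 4: mq2.
Distance 5: api1, api3 — contains api3.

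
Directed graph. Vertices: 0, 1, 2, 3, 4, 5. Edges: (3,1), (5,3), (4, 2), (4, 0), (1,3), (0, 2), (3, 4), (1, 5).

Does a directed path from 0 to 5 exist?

No

Explore from 0.
Distance 1: reach 2.
The search from 0 is exhausted; no directed path reaches 5.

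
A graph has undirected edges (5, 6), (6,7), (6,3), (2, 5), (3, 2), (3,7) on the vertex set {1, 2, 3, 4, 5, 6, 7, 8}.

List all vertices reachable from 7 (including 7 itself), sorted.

2, 3, 5, 6, 7

Start at 7.
Its neighbours: 3, 6.
Then their neighbours: 2, 5.
Nothing further is reachable.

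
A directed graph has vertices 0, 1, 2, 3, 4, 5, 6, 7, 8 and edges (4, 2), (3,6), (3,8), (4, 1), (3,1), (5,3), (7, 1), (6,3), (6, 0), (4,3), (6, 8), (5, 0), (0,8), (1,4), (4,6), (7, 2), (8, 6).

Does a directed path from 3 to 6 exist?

Explore from 3.
Distance 1: reach 1, 6, 8.
Found 6.

Yes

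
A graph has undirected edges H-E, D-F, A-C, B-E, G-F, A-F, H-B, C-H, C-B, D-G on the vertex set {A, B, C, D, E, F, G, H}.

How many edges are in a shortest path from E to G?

Distance 0: E.
Distance 1: B, H.
Distance 2: C.
Distance 3: A.
Distance 4: F.
Distance 5: D, G — contains G.

5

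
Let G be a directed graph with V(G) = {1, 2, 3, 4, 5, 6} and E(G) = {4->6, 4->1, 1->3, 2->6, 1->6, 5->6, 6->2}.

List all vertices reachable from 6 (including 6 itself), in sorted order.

Start at 6.
Its neighbours: 2.
Nothing further is reachable.

2, 6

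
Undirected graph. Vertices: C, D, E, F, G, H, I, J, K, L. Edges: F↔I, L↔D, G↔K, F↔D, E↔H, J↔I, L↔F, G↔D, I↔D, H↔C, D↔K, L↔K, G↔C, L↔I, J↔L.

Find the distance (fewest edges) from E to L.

Distance 0: E.
Distance 1: H.
Distance 2: C.
Distance 3: G.
Distance 4: D, K.
Distance 5: F, I, L — contains L.

5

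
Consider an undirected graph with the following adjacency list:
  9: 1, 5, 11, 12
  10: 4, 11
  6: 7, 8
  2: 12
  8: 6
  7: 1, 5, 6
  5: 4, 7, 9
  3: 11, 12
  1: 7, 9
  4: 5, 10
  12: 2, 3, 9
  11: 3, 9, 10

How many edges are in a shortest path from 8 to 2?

Distance 0: 8.
Distance 1: 6.
Distance 2: 7.
Distance 3: 1, 5.
Distance 4: 4, 9.
Distance 5: 10, 11, 12.
Distance 6: 2, 3 — contains 2.

6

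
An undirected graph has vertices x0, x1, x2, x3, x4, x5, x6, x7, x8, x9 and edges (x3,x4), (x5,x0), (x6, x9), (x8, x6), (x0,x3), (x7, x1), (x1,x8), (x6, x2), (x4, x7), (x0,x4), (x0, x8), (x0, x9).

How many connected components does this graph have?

From x0: component {x0, x1, x2, x3, x4, x5, x6, x7, x8, x9}.
That's 1 component.

1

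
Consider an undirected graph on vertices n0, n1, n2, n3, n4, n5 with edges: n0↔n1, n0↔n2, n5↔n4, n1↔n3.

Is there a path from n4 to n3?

No

Explore from n4.
Distance 1: reach n5.
The search is exhausted without reaching n3; it lies in a different component.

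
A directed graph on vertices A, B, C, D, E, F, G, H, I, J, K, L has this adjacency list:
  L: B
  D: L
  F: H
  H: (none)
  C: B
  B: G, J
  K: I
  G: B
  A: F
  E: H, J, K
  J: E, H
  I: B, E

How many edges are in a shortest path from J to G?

Distance 0: J.
Distance 1: E, H.
Distance 2: K.
Distance 3: I.
Distance 4: B.
Distance 5: G — contains G.

5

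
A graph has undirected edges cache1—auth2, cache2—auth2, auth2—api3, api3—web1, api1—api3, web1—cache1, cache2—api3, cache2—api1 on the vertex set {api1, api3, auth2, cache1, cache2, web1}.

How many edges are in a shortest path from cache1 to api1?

Distance 0: cache1.
Distance 1: auth2, web1.
Distance 2: api3, cache2.
Distance 3: api1 — contains api1.

3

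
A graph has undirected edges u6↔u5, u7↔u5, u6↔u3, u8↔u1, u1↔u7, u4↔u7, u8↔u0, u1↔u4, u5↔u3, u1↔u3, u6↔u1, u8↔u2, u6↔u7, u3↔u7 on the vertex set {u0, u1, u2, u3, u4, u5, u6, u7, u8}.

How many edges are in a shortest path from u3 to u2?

3

Distance 0: u3.
Distance 1: u1, u5, u6, u7.
Distance 2: u4, u8.
Distance 3: u0, u2 — contains u2.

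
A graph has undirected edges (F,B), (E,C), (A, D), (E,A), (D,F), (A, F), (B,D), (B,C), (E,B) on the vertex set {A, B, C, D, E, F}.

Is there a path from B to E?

Explore from B.
Distance 1: reach C, D, E, F.
Found E.

Yes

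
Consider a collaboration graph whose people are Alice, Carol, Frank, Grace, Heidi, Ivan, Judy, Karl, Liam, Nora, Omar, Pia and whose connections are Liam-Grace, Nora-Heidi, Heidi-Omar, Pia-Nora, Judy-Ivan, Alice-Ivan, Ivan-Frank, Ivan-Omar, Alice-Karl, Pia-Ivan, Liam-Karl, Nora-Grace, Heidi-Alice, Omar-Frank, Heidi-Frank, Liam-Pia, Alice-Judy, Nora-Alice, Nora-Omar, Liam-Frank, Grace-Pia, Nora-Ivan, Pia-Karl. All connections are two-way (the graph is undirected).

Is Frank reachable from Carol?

No

Carol has no edges, so nothing is reachable from it.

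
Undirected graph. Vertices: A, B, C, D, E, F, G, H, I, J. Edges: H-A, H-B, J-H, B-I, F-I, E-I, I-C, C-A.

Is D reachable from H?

Explore from H.
Distance 1: reach A, B, J.
Distance 2: reach C, I.
Distance 3: reach E, F.
The search is exhausted without reaching D; it lies in a different component.

No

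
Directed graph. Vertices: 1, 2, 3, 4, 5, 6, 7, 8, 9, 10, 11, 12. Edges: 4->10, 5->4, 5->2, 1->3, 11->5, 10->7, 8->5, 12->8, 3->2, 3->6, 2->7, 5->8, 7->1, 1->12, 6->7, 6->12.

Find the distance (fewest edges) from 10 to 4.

Distance 0: 10.
Distance 1: 7.
Distance 2: 1.
Distance 3: 3, 12.
Distance 4: 2, 6, 8.
Distance 5: 5.
Distance 6: 4 — contains 4.

6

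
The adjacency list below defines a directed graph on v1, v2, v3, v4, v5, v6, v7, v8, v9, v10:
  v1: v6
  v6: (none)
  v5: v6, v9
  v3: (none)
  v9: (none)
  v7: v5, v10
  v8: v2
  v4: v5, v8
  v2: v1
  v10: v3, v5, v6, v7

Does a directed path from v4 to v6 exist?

Explore from v4.
Distance 1: reach v5, v8.
Distance 2: reach v2, v6, v9.
Found v6.

Yes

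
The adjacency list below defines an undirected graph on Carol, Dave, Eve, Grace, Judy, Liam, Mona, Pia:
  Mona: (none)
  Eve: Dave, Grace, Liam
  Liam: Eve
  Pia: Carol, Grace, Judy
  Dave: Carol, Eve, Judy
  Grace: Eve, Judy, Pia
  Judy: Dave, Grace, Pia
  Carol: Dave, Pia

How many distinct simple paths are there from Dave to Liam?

5

Dave–Carol–Pia–Grace–Eve–Liam
Dave–Carol–Pia–Judy–Grace–Eve–Liam
Dave–Eve–Liam
Dave–Judy–Grace–Eve–Liam
Dave–Judy–Pia–Grace–Eve–Liam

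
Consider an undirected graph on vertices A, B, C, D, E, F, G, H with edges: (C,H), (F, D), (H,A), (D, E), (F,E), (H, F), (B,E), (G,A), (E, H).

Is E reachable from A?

Explore from A.
Distance 1: reach G, H.
Distance 2: reach C, E, F.
Found E.

Yes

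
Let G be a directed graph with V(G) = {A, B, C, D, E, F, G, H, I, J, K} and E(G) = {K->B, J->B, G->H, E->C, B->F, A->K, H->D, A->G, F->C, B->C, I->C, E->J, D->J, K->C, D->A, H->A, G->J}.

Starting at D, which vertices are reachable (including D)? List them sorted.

Start at D.
Its neighbours: A, J.
Then their neighbours: B, G, K.
Then next layer: C, F, H.
Nothing further is reachable.

A, B, C, D, F, G, H, J, K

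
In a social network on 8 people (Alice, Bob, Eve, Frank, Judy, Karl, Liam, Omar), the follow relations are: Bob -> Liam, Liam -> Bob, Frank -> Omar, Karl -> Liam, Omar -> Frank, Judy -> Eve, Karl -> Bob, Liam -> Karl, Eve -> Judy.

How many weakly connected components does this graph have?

4

From Alice: component {Alice}.
From Bob: component {Bob, Karl, Liam}.
From Eve: component {Eve, Judy}.
From Frank: component {Frank, Omar}.
That's 4 components.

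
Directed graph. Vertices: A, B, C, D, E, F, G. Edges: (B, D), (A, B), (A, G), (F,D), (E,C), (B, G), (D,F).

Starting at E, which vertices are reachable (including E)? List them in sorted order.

Start at E.
Its neighbours: C.
Nothing further is reachable.

C, E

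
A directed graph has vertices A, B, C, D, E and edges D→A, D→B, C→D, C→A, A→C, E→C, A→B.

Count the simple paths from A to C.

1

A→C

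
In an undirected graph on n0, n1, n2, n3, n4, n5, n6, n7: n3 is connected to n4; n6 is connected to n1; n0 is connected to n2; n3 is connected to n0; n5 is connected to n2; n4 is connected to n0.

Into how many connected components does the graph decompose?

3

From n0: component {n0, n2, n3, n4, n5}.
From n1: component {n1, n6}.
From n7: component {n7}.
That's 3 components.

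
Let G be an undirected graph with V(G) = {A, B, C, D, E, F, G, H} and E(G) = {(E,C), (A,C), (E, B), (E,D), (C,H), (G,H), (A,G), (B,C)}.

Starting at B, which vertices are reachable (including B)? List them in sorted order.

A, B, C, D, E, G, H

Start at B.
Its neighbours: C, E.
Then their neighbours: A, D, H.
Then next layer: G.
Nothing further is reachable.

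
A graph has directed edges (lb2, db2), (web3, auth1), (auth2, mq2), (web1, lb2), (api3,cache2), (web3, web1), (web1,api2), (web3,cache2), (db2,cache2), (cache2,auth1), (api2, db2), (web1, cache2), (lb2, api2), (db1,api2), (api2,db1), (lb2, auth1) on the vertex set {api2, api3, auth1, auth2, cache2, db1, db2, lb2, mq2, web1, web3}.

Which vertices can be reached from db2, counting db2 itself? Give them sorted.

auth1, cache2, db2

Start at db2.
Its neighbours: cache2.
Then their neighbours: auth1.
Nothing further is reachable.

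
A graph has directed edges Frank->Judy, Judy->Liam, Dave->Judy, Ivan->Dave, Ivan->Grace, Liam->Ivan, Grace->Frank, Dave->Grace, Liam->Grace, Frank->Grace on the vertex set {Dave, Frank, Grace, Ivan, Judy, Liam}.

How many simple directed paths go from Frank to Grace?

4

Frank→Grace
Frank→Judy→Liam→Grace
Frank→Judy→Liam→Ivan→Dave→Grace
Frank→Judy→Liam→Ivan→Grace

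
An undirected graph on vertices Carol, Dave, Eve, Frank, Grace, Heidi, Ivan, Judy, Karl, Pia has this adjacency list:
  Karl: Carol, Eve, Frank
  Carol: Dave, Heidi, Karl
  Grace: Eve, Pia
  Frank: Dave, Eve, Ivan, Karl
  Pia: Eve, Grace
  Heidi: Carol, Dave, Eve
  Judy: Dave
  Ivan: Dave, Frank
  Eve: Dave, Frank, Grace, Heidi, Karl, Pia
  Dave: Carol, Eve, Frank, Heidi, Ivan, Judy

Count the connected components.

1

From Carol: component {Carol, Dave, Eve, Frank, Grace, Heidi, Ivan, Judy, Karl, Pia}.
That's 1 component.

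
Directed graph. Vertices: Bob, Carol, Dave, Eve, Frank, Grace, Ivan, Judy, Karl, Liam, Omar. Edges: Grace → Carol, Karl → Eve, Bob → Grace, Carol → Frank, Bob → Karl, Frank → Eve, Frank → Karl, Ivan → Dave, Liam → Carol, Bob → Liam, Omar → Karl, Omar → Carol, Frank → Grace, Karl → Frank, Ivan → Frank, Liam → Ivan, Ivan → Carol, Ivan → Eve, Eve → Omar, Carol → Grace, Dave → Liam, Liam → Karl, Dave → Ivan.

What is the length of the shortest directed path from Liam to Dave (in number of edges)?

Distance 0: Liam.
Distance 1: Carol, Ivan, Karl.
Distance 2: Dave, Eve, Frank, Grace — contains Dave.

2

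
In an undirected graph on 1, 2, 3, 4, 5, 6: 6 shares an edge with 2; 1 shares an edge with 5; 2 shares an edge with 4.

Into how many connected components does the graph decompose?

3

From 1: component {1, 5}.
From 2: component {2, 4, 6}.
From 3: component {3}.
That's 3 components.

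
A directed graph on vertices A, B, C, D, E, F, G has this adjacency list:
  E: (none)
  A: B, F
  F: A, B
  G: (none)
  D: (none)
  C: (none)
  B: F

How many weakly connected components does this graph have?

5

From A: component {A, B, F}.
From C: component {C}.
From D: component {D}.
From E: component {E}.
From G: component {G}.
That's 5 components.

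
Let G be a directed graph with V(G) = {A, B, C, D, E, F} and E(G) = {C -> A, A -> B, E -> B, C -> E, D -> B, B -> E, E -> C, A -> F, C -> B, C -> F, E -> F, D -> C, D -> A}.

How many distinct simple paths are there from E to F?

E→C→A→F
E→C→F
E→F

3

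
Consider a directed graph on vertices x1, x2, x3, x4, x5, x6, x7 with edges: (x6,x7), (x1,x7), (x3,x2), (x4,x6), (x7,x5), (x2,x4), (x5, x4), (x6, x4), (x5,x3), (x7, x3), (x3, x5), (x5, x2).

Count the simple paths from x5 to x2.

x5→x2
x5→x3→x2
x5→x4→x6→x7→x3→x2

3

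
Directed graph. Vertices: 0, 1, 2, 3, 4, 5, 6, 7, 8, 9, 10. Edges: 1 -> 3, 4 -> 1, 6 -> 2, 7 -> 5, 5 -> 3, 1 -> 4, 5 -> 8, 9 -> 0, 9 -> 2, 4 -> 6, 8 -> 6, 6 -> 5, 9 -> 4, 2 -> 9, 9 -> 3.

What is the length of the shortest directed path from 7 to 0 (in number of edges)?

6

Distance 0: 7.
Distance 1: 5.
Distance 2: 3, 8.
Distance 3: 6.
Distance 4: 2.
Distance 5: 9.
Distance 6: 0, 4 — contains 0.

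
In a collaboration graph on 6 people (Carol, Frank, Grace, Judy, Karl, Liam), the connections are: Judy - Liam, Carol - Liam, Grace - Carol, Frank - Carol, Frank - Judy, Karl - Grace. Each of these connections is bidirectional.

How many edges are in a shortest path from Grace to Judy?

3

Distance 0: Grace.
Distance 1: Carol, Karl.
Distance 2: Frank, Liam.
Distance 3: Judy — contains Judy.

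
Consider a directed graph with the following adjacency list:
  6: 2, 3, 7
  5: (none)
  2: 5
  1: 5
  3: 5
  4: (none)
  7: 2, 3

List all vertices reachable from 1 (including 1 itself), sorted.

1, 5

Start at 1.
Its neighbours: 5.
Nothing further is reachable.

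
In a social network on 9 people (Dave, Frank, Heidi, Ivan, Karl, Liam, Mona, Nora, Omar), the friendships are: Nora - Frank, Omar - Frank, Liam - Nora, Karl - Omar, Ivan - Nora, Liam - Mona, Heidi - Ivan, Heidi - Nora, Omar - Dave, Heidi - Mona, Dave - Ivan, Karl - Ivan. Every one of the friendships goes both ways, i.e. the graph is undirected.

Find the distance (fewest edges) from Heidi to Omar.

Distance 0: Heidi.
Distance 1: Ivan, Mona, Nora.
Distance 2: Dave, Frank, Karl, Liam.
Distance 3: Omar — contains Omar.

3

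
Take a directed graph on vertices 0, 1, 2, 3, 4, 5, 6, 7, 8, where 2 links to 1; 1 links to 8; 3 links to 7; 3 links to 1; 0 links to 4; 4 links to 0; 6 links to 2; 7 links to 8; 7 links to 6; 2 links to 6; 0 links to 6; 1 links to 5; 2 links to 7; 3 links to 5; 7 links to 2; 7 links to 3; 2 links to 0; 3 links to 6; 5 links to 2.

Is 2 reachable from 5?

Explore from 5.
Distance 1: reach 2.
Found 2.

Yes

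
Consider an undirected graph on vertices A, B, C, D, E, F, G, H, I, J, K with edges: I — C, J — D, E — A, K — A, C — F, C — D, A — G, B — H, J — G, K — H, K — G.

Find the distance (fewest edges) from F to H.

6

Distance 0: F.
Distance 1: C.
Distance 2: D, I.
Distance 3: J.
Distance 4: G.
Distance 5: A, K.
Distance 6: E, H — contains H.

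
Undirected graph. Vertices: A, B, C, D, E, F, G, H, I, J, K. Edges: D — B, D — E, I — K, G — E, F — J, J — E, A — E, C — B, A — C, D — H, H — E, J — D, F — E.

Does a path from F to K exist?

Explore from F.
Distance 1: reach E, J.
Distance 2: reach A, D, G, H.
Distance 3: reach B, C.
The search is exhausted without reaching K; it lies in a different component.

No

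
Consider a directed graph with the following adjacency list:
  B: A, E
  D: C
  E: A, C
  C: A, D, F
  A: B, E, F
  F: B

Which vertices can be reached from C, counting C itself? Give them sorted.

A, B, C, D, E, F

Start at C.
Its neighbours: A, D, F.
Then their neighbours: B, E.
Every vertex is now reached.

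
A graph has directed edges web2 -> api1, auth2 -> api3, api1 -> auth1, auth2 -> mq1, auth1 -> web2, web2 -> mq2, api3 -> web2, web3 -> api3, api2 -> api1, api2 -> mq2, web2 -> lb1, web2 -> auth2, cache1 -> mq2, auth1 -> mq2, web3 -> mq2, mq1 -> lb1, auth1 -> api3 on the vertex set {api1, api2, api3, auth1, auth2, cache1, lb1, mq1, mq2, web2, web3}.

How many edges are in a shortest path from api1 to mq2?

2

Distance 0: api1.
Distance 1: auth1.
Distance 2: api3, mq2, web2 — contains mq2.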